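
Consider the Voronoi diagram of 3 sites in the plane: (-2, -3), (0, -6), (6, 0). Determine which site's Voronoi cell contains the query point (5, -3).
Nearest site = (6, 0)

The Voronoi cell of site s contains exactly those query points closer to s than to any other site. Compute squared distances from q = (5, -3) to each site:
  (6 − 5)² + (0 − -3)² = 10
  (0 − 5)² + (-6 − -3)² = 34
  (-2 − 5)² + (-3 − -3)² = 49
Minimum is attained by (6, 0), so q lies in its Voronoi cell.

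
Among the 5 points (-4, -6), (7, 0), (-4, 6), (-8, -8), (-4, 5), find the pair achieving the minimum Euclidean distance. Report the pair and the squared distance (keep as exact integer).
Pair = ((-4, 6), (-4, 5)); squared distance = 1

Compute all C(5, 2) = 10 pairwise squared distances (x_i − x_j)² + (y_i − y_j)². The minimum is 1, attained by the pair ((-4, 6), (-4, 5)).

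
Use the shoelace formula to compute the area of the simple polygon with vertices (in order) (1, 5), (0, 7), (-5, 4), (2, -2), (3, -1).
Area = 32

Shoelace formula: Area = (1/2) |Σ_i (x_i · y_{i+1} − x_{i+1} · y_i)| (indices mod n). Compute each cross term:
  (1)(7) − (0)(5) = 7
  (0)(4) − (-5)(7) = 35
  (-5)(-2) − (2)(4) = 2
  (2)(-1) − (3)(-2) = 4
  (3)(5) − (1)(-1) = 16
Sum = 64, so (signed) Area = 64/2 = 32, |Area| = 32.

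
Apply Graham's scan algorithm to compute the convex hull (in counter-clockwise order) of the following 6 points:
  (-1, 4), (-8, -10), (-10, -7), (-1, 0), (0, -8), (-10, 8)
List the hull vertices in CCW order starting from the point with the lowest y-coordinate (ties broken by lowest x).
Hull (CCW) = [(-8, -10), (0, -8), (-1, 4), (-10, 8), (-10, -7)]

Graham scan procedure:
  1. Find the pivot p₀ = point with lowest y (tie → lowest x): (-8, -10).
  2. Sort the remaining points by polar angle around p₀.
  3. Walk through sorted points, maintaining a stack; pop the top while the last three entries make a non-left turn (cross product ≤ 0).
  4. Final stack is the convex hull in CCW order: (-8, -10), (0, -8), (-1, 4), (-10, 8), (-10, -7).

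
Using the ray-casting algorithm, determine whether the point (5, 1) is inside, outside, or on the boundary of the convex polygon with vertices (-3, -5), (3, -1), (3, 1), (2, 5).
The point (5, 1) lies strictly outside the polygon

Cast a horizontal ray to the right from the query point and count how many polygon edges it crosses (each edge strictly once or zero times, handled with the usual half-open convention). 
Parity of crossings → even ⇒ outside.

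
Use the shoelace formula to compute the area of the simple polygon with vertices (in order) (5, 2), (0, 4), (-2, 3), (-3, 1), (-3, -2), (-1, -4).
Area = 36

Shoelace formula: Area = (1/2) |Σ_i (x_i · y_{i+1} − x_{i+1} · y_i)| (indices mod n). Compute each cross term:
  (5)(4) − (0)(2) = 20
  (0)(3) − (-2)(4) = 8
  (-2)(1) − (-3)(3) = 7
  (-3)(-2) − (-3)(1) = 9
  (-3)(-4) − (-1)(-2) = 10
  (-1)(2) − (5)(-4) = 18
Sum = 72, so (signed) Area = 72/2 = 36, |Area| = 36.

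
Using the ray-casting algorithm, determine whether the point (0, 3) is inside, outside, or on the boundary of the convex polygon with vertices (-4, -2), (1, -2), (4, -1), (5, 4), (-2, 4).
The point (0, 3) lies strictly inside the polygon

Cast a horizontal ray to the right from the query point and count how many polygon edges it crosses (each edge strictly once or zero times, handled with the usual half-open convention). 
Parity of crossings → odd ⇒ inside.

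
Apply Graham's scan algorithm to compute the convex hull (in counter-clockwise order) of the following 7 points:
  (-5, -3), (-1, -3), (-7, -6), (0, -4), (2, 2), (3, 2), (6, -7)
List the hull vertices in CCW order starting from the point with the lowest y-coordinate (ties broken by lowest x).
Hull (CCW) = [(6, -7), (3, 2), (2, 2), (-5, -3), (-7, -6)]

Graham scan procedure:
  1. Find the pivot p₀ = point with lowest y (tie → lowest x): (6, -7).
  2. Sort the remaining points by polar angle around p₀.
  3. Walk through sorted points, maintaining a stack; pop the top while the last three entries make a non-left turn (cross product ≤ 0).
  4. Final stack is the convex hull in CCW order: (6, -7), (3, 2), (2, 2), (-5, -3), (-7, -6).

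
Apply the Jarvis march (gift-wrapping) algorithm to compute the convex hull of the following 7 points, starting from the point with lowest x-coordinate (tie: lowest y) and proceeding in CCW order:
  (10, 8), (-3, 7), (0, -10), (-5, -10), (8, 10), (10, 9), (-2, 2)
Hull (CCW) = [(-5, -10), (0, -10), (10, 8), (10, 9), (8, 10), (-3, 7)]

Jarvis march: at each step, from the current hull vertex p, select the next vertex q as the point such that every other point lies strictly to the left of (or on) the directed line p → q. (Equivalently: for every other point r, the cross product (q − p) × (r − p) ≥ 0.)
Starting point (lowest x, tie lowest y): (-5, -10). Wrap until returning to start. Resulting hull: (-5, -10), (0, -10), (10, 8), (10, 9), (8, 10), (-3, 7).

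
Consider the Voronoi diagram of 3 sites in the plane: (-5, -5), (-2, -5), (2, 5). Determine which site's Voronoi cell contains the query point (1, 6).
Nearest site = (2, 5)

The Voronoi cell of site s contains exactly those query points closer to s than to any other site. Compute squared distances from q = (1, 6) to each site:
  (2 − 1)² + (5 − 6)² = 2
  (-2 − 1)² + (-5 − 6)² = 130
  (-5 − 1)² + (-5 − 6)² = 157
Minimum is attained by (2, 5), so q lies in its Voronoi cell.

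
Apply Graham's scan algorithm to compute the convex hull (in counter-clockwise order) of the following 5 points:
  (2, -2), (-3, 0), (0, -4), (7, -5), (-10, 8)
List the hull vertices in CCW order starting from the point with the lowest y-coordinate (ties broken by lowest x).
Hull (CCW) = [(7, -5), (-10, 8), (0, -4)]

Graham scan procedure:
  1. Find the pivot p₀ = point with lowest y (tie → lowest x): (7, -5).
  2. Sort the remaining points by polar angle around p₀.
  3. Walk through sorted points, maintaining a stack; pop the top while the last three entries make a non-left turn (cross product ≤ 0).
  4. Final stack is the convex hull in CCW order: (7, -5), (-10, 8), (0, -4).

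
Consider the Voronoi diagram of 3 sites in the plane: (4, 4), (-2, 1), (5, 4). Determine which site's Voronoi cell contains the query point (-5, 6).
Nearest site = (-2, 1)

The Voronoi cell of site s contains exactly those query points closer to s than to any other site. Compute squared distances from q = (-5, 6) to each site:
  (-2 − -5)² + (1 − 6)² = 34
  (4 − -5)² + (4 − 6)² = 85
  (5 − -5)² + (4 − 6)² = 104
Minimum is attained by (-2, 1), so q lies in its Voronoi cell.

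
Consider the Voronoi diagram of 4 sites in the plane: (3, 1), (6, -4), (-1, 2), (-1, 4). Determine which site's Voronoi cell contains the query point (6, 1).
Nearest site = (3, 1)

The Voronoi cell of site s contains exactly those query points closer to s than to any other site. Compute squared distances from q = (6, 1) to each site:
  (3 − 6)² + (1 − 1)² = 9
  (6 − 6)² + (-4 − 1)² = 25
  (-1 − 6)² + (2 − 1)² = 50
  (-1 − 6)² + (4 − 1)² = 58
Minimum is attained by (3, 1), so q lies in its Voronoi cell.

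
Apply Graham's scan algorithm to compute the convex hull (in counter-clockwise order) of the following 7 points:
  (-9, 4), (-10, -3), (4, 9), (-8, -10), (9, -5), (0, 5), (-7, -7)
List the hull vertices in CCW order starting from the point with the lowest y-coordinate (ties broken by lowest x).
Hull (CCW) = [(-8, -10), (9, -5), (4, 9), (-9, 4), (-10, -3)]

Graham scan procedure:
  1. Find the pivot p₀ = point with lowest y (tie → lowest x): (-8, -10).
  2. Sort the remaining points by polar angle around p₀.
  3. Walk through sorted points, maintaining a stack; pop the top while the last three entries make a non-left turn (cross product ≤ 0).
  4. Final stack is the convex hull in CCW order: (-8, -10), (9, -5), (4, 9), (-9, 4), (-10, -3).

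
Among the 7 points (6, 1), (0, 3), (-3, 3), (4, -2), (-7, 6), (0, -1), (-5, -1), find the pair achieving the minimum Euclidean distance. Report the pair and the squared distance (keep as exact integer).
Pair = ((0, 3), (-3, 3)); squared distance = 9

Compute all C(7, 2) = 21 pairwise squared distances (x_i − x_j)² + (y_i − y_j)². The minimum is 9, attained by the pair ((0, 3), (-3, 3)).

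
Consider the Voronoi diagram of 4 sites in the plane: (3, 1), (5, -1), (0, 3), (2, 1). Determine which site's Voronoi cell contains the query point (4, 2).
Nearest site = (3, 1)

The Voronoi cell of site s contains exactly those query points closer to s than to any other site. Compute squared distances from q = (4, 2) to each site:
  (3 − 4)² + (1 − 2)² = 2
  (2 − 4)² + (1 − 2)² = 5
  (5 − 4)² + (-1 − 2)² = 10
  (0 − 4)² + (3 − 2)² = 17
Minimum is attained by (3, 1), so q lies in its Voronoi cell.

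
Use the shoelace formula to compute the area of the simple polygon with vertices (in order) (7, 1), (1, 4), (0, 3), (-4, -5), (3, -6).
Area = 63

Shoelace formula: Area = (1/2) |Σ_i (x_i · y_{i+1} − x_{i+1} · y_i)| (indices mod n). Compute each cross term:
  (7)(4) − (1)(1) = 27
  (1)(3) − (0)(4) = 3
  (0)(-5) − (-4)(3) = 12
  (-4)(-6) − (3)(-5) = 39
  (3)(1) − (7)(-6) = 45
Sum = 126, so (signed) Area = 126/2 = 63, |Area| = 63.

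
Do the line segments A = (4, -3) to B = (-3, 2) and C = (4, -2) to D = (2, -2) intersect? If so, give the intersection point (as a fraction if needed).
Yes; intersection at (13/5, -2) (t = 1/5 on AB, s = 7/10 on CD)

Parametrize AB as A + t(B − A) = (4 + -7 t, -3 + 5 t) and CD as C + s(D − C) = (4 + -2 s, -2 + 0 s). Solve the linear system for (t, s). Determinant = -10 ≠ 0, so a unique intersection of the containing lines exists. Solution: t = 1/5, s = 7/10 — both in [0, 1], so the segments cross. Intersection point: (13/5, -2).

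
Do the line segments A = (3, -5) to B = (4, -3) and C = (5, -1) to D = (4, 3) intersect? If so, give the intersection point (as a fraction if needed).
No (intersection of containing lines falls outside at least one segment)

Parametrize and solve: t = 2, s = 0. At least one of these is outside [0, 1], so the segments do not intersect.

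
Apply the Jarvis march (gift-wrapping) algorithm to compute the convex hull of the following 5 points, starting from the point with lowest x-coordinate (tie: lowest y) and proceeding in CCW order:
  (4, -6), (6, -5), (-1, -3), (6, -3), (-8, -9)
Hull (CCW) = [(-8, -9), (4, -6), (6, -5), (6, -3), (-1, -3)]

Jarvis march: at each step, from the current hull vertex p, select the next vertex q as the point such that every other point lies strictly to the left of (or on) the directed line p → q. (Equivalently: for every other point r, the cross product (q − p) × (r − p) ≥ 0.)
Starting point (lowest x, tie lowest y): (-8, -9). Wrap until returning to start. Resulting hull: (-8, -9), (4, -6), (6, -5), (6, -3), (-1, -3).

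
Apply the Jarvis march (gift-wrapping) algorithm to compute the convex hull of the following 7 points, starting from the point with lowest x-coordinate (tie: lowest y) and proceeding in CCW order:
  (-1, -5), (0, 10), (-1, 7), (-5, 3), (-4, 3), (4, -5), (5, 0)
Hull (CCW) = [(-5, 3), (-1, -5), (4, -5), (5, 0), (0, 10)]

Jarvis march: at each step, from the current hull vertex p, select the next vertex q as the point such that every other point lies strictly to the left of (or on) the directed line p → q. (Equivalently: for every other point r, the cross product (q − p) × (r − p) ≥ 0.)
Starting point (lowest x, tie lowest y): (-5, 3). Wrap until returning to start. Resulting hull: (-5, 3), (-1, -5), (4, -5), (5, 0), (0, 10).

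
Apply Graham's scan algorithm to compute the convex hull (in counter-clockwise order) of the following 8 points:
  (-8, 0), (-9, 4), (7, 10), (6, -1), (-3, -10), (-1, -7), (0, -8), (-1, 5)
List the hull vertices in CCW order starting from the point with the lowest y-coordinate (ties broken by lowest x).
Hull (CCW) = [(-3, -10), (0, -8), (6, -1), (7, 10), (-9, 4), (-8, 0)]

Graham scan procedure:
  1. Find the pivot p₀ = point with lowest y (tie → lowest x): (-3, -10).
  2. Sort the remaining points by polar angle around p₀.
  3. Walk through sorted points, maintaining a stack; pop the top while the last three entries make a non-left turn (cross product ≤ 0).
  4. Final stack is the convex hull in CCW order: (-3, -10), (0, -8), (6, -1), (7, 10), (-9, 4), (-8, 0).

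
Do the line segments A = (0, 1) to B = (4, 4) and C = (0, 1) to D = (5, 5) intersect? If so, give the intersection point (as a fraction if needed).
Yes; intersection at (0, 1) (t = 0 on AB, s = 0 on CD)

Parametrize AB as A + t(B − A) = (0 + 4 t, 1 + 3 t) and CD as C + s(D − C) = (0 + 5 s, 1 + 4 s). Solve the linear system for (t, s). Determinant = -1 ≠ 0, so a unique intersection of the containing lines exists. Solution: t = 0, s = 0 — both in [0, 1], so the segments cross. Intersection point: (0, 1).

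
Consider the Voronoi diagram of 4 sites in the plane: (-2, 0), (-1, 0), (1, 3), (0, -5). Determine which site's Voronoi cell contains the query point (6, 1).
Nearest site = (1, 3)

The Voronoi cell of site s contains exactly those query points closer to s than to any other site. Compute squared distances from q = (6, 1) to each site:
  (1 − 6)² + (3 − 1)² = 29
  (-1 − 6)² + (0 − 1)² = 50
  (-2 − 6)² + (0 − 1)² = 65
  (0 − 6)² + (-5 − 1)² = 72
Minimum is attained by (1, 3), so q lies in its Voronoi cell.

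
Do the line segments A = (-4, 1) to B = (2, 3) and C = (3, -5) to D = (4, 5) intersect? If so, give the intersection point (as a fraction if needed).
No (intersection of containing lines falls outside at least one segment)

Parametrize and solve: t = 38/29, s = 25/29. At least one of these is outside [0, 1], so the segments do not intersect.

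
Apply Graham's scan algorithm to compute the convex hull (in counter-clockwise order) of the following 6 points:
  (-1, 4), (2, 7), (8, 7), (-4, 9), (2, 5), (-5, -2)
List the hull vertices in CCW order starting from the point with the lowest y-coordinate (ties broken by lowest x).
Hull (CCW) = [(-5, -2), (8, 7), (-4, 9)]

Graham scan procedure:
  1. Find the pivot p₀ = point with lowest y (tie → lowest x): (-5, -2).
  2. Sort the remaining points by polar angle around p₀.
  3. Walk through sorted points, maintaining a stack; pop the top while the last three entries make a non-left turn (cross product ≤ 0).
  4. Final stack is the convex hull in CCW order: (-5, -2), (8, 7), (-4, 9).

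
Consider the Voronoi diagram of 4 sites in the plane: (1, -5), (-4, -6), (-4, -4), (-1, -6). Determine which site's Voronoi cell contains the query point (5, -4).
Nearest site = (1, -5)

The Voronoi cell of site s contains exactly those query points closer to s than to any other site. Compute squared distances from q = (5, -4) to each site:
  (1 − 5)² + (-5 − -4)² = 17
  (-1 − 5)² + (-6 − -4)² = 40
  (-4 − 5)² + (-4 − -4)² = 81
  (-4 − 5)² + (-6 − -4)² = 85
Minimum is attained by (1, -5), so q lies in its Voronoi cell.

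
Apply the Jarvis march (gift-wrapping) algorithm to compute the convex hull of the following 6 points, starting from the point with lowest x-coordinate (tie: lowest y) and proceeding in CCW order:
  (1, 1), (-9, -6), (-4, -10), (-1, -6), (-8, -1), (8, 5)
Hull (CCW) = [(-9, -6), (-4, -10), (8, 5), (-8, -1)]

Jarvis march: at each step, from the current hull vertex p, select the next vertex q as the point such that every other point lies strictly to the left of (or on) the directed line p → q. (Equivalently: for every other point r, the cross product (q − p) × (r − p) ≥ 0.)
Starting point (lowest x, tie lowest y): (-9, -6). Wrap until returning to start. Resulting hull: (-9, -6), (-4, -10), (8, 5), (-8, -1).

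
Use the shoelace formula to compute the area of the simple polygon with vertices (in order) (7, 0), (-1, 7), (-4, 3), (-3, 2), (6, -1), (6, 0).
Area = 36

Shoelace formula: Area = (1/2) |Σ_i (x_i · y_{i+1} − x_{i+1} · y_i)| (indices mod n). Compute each cross term:
  (7)(7) − (-1)(0) = 49
  (-1)(3) − (-4)(7) = 25
  (-4)(2) − (-3)(3) = 1
  (-3)(-1) − (6)(2) = -9
  (6)(0) − (6)(-1) = 6
  (6)(0) − (7)(0) = 0
Sum = 72, so (signed) Area = 72/2 = 36, |Area| = 36.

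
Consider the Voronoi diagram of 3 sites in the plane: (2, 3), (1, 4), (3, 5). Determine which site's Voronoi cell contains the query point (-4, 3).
Nearest site = (1, 4)

The Voronoi cell of site s contains exactly those query points closer to s than to any other site. Compute squared distances from q = (-4, 3) to each site:
  (1 − -4)² + (4 − 3)² = 26
  (2 − -4)² + (3 − 3)² = 36
  (3 − -4)² + (5 − 3)² = 53
Minimum is attained by (1, 4), so q lies in its Voronoi cell.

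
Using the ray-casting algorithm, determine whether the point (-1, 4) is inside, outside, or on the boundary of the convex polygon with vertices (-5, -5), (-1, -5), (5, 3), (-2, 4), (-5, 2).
The point (-1, 4) lies strictly outside the polygon

Cast a horizontal ray to the right from the query point and count how many polygon edges it crosses (each edge strictly once or zero times, handled with the usual half-open convention). 
Parity of crossings → even ⇒ outside.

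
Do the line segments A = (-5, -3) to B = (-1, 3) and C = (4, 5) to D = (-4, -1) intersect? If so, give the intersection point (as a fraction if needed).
Yes; intersection at (-10/3, -1/2) (t = 5/12 on AB, s = 11/12 on CD)

Parametrize AB as A + t(B − A) = (-5 + 4 t, -3 + 6 t) and CD as C + s(D − C) = (4 + -8 s, 5 + -6 s). Solve the linear system for (t, s). Determinant = -24 ≠ 0, so a unique intersection of the containing lines exists. Solution: t = 5/12, s = 11/12 — both in [0, 1], so the segments cross. Intersection point: (-10/3, -1/2).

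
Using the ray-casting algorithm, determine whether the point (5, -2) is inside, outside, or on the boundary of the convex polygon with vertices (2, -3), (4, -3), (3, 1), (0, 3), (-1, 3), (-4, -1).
The point (5, -2) lies strictly outside the polygon

Cast a horizontal ray to the right from the query point and count how many polygon edges it crosses (each edge strictly once or zero times, handled with the usual half-open convention). 
Parity of crossings → even ⇒ outside.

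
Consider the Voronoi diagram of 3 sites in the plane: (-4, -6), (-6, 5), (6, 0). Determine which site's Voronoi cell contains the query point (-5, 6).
Nearest site = (-6, 5)

The Voronoi cell of site s contains exactly those query points closer to s than to any other site. Compute squared distances from q = (-5, 6) to each site:
  (-6 − -5)² + (5 − 6)² = 2
  (-4 − -5)² + (-6 − 6)² = 145
  (6 − -5)² + (0 − 6)² = 157
Minimum is attained by (-6, 5), so q lies in its Voronoi cell.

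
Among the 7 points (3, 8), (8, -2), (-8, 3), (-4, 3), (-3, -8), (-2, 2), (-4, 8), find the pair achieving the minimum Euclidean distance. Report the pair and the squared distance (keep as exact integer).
Pair = ((-4, 3), (-2, 2)); squared distance = 5

Compute all C(7, 2) = 21 pairwise squared distances (x_i − x_j)² + (y_i − y_j)². The minimum is 5, attained by the pair ((-4, 3), (-2, 2)).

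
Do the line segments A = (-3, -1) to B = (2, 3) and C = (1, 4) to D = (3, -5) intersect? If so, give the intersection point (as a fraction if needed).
Yes; intersection at (71/53, 131/53) (t = 46/53 on AB, s = 9/53 on CD)

Parametrize AB as A + t(B − A) = (-3 + 5 t, -1 + 4 t) and CD as C + s(D − C) = (1 + 2 s, 4 + -9 s). Solve the linear system for (t, s). Determinant = 53 ≠ 0, so a unique intersection of the containing lines exists. Solution: t = 46/53, s = 9/53 — both in [0, 1], so the segments cross. Intersection point: (71/53, 131/53).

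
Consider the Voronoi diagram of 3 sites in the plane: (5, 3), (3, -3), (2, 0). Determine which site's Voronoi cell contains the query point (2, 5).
Nearest site = (5, 3)

The Voronoi cell of site s contains exactly those query points closer to s than to any other site. Compute squared distances from q = (2, 5) to each site:
  (5 − 2)² + (3 − 5)² = 13
  (2 − 2)² + (0 − 5)² = 25
  (3 − 2)² + (-3 − 5)² = 65
Minimum is attained by (5, 3), so q lies in its Voronoi cell.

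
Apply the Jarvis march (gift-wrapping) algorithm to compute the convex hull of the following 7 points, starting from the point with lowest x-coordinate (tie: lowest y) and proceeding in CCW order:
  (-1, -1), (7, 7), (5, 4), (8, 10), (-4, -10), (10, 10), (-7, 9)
Hull (CCW) = [(-7, 9), (-4, -10), (10, 10), (8, 10)]

Jarvis march: at each step, from the current hull vertex p, select the next vertex q as the point such that every other point lies strictly to the left of (or on) the directed line p → q. (Equivalently: for every other point r, the cross product (q − p) × (r − p) ≥ 0.)
Starting point (lowest x, tie lowest y): (-7, 9). Wrap until returning to start. Resulting hull: (-7, 9), (-4, -10), (10, 10), (8, 10).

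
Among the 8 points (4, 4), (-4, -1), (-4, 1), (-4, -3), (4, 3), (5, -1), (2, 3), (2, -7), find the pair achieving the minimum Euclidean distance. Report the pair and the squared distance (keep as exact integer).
Pair = ((4, 4), (4, 3)); squared distance = 1

Compute all C(8, 2) = 28 pairwise squared distances (x_i − x_j)² + (y_i − y_j)². The minimum is 1, attained by the pair ((4, 4), (4, 3)).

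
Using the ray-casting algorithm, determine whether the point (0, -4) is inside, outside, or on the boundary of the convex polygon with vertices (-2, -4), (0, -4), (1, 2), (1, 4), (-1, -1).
The point (0, -4) lies on the polygon boundary

Boundary check: the query satisfies the collinearity and bounding-box conditions for some polygon edge, so it lies exactly on the boundary.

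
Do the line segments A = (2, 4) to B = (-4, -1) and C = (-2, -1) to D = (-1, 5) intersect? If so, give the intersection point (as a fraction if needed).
Yes; intersection at (-52/31, 29/31) (t = 19/31 on AB, s = 10/31 on CD)

Parametrize AB as A + t(B − A) = (2 + -6 t, 4 + -5 t) and CD as C + s(D − C) = (-2 + 1 s, -1 + 6 s). Solve the linear system for (t, s). Determinant = 31 ≠ 0, so a unique intersection of the containing lines exists. Solution: t = 19/31, s = 10/31 — both in [0, 1], so the segments cross. Intersection point: (-52/31, 29/31).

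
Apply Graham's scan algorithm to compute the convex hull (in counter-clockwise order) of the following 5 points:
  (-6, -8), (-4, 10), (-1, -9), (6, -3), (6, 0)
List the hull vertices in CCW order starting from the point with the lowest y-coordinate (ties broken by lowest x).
Hull (CCW) = [(-1, -9), (6, -3), (6, 0), (-4, 10), (-6, -8)]

Graham scan procedure:
  1. Find the pivot p₀ = point with lowest y (tie → lowest x): (-1, -9).
  2. Sort the remaining points by polar angle around p₀.
  3. Walk through sorted points, maintaining a stack; pop the top while the last three entries make a non-left turn (cross product ≤ 0).
  4. Final stack is the convex hull in CCW order: (-1, -9), (6, -3), (6, 0), (-4, 10), (-6, -8).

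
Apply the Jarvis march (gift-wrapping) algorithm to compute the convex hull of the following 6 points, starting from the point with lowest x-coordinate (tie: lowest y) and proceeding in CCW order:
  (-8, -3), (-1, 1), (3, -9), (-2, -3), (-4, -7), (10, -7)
Hull (CCW) = [(-8, -3), (-4, -7), (3, -9), (10, -7), (-1, 1)]

Jarvis march: at each step, from the current hull vertex p, select the next vertex q as the point such that every other point lies strictly to the left of (or on) the directed line p → q. (Equivalently: for every other point r, the cross product (q − p) × (r − p) ≥ 0.)
Starting point (lowest x, tie lowest y): (-8, -3). Wrap until returning to start. Resulting hull: (-8, -3), (-4, -7), (3, -9), (10, -7), (-1, 1).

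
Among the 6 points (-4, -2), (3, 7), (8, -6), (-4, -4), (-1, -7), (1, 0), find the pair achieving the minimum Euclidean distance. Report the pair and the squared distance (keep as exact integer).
Pair = ((-4, -2), (-4, -4)); squared distance = 4

Compute all C(6, 2) = 15 pairwise squared distances (x_i − x_j)² + (y_i − y_j)². The minimum is 4, attained by the pair ((-4, -2), (-4, -4)).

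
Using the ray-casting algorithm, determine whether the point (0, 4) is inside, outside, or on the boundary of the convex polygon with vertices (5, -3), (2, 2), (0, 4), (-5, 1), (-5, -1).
The point (0, 4) lies on the polygon boundary

Boundary check: the query satisfies the collinearity and bounding-box conditions for some polygon edge, so it lies exactly on the boundary.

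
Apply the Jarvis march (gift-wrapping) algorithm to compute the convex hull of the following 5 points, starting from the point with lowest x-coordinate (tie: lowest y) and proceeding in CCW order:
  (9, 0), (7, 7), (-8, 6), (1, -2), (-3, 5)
Hull (CCW) = [(-8, 6), (1, -2), (9, 0), (7, 7)]

Jarvis march: at each step, from the current hull vertex p, select the next vertex q as the point such that every other point lies strictly to the left of (or on) the directed line p → q. (Equivalently: for every other point r, the cross product (q − p) × (r − p) ≥ 0.)
Starting point (lowest x, tie lowest y): (-8, 6). Wrap until returning to start. Resulting hull: (-8, 6), (1, -2), (9, 0), (7, 7).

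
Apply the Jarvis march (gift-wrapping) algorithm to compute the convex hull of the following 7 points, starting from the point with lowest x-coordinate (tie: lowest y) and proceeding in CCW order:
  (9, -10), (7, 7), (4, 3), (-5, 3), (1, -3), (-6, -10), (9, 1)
Hull (CCW) = [(-6, -10), (9, -10), (9, 1), (7, 7), (-5, 3)]

Jarvis march: at each step, from the current hull vertex p, select the next vertex q as the point such that every other point lies strictly to the left of (or on) the directed line p → q. (Equivalently: for every other point r, the cross product (q − p) × (r − p) ≥ 0.)
Starting point (lowest x, tie lowest y): (-6, -10). Wrap until returning to start. Resulting hull: (-6, -10), (9, -10), (9, 1), (7, 7), (-5, 3).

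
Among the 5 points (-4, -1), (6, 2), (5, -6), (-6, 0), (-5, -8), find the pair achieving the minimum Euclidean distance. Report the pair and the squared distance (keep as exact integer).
Pair = ((-4, -1), (-6, 0)); squared distance = 5

Compute all C(5, 2) = 10 pairwise squared distances (x_i − x_j)² + (y_i − y_j)². The minimum is 5, attained by the pair ((-4, -1), (-6, 0)).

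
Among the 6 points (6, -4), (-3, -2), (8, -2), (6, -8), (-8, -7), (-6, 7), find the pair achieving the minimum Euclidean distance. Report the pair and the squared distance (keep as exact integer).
Pair = ((6, -4), (8, -2)); squared distance = 8

Compute all C(6, 2) = 15 pairwise squared distances (x_i − x_j)² + (y_i − y_j)². The minimum is 8, attained by the pair ((6, -4), (8, -2)).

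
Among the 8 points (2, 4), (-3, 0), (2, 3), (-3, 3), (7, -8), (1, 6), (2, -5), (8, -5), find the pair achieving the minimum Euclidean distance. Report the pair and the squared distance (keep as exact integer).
Pair = ((2, 4), (2, 3)); squared distance = 1

Compute all C(8, 2) = 28 pairwise squared distances (x_i − x_j)² + (y_i − y_j)². The minimum is 1, attained by the pair ((2, 4), (2, 3)).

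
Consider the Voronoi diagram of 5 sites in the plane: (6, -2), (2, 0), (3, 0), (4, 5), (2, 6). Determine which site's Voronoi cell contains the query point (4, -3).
Nearest site = (6, -2)

The Voronoi cell of site s contains exactly those query points closer to s than to any other site. Compute squared distances from q = (4, -3) to each site:
  (6 − 4)² + (-2 − -3)² = 5
  (3 − 4)² + (0 − -3)² = 10
  (2 − 4)² + (0 − -3)² = 13
  (4 − 4)² + (5 − -3)² = 64
  (2 − 4)² + (6 − -3)² = 85
Minimum is attained by (6, -2), so q lies in its Voronoi cell.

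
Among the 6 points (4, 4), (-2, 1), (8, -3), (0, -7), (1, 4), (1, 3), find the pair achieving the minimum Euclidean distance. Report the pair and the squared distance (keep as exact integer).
Pair = ((1, 4), (1, 3)); squared distance = 1

Compute all C(6, 2) = 15 pairwise squared distances (x_i − x_j)² + (y_i − y_j)². The minimum is 1, attained by the pair ((1, 4), (1, 3)).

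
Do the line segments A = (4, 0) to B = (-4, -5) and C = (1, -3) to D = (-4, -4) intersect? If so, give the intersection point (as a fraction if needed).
Yes; intersection at (-28/17, -60/17) (t = 12/17 on AB, s = 9/17 on CD)

Parametrize AB as A + t(B − A) = (4 + -8 t, 0 + -5 t) and CD as C + s(D − C) = (1 + -5 s, -3 + -1 s). Solve the linear system for (t, s). Determinant = 17 ≠ 0, so a unique intersection of the containing lines exists. Solution: t = 12/17, s = 9/17 — both in [0, 1], so the segments cross. Intersection point: (-28/17, -60/17).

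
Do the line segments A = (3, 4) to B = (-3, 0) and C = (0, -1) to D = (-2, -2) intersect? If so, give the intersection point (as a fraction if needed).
No (intersection of containing lines falls outside at least one segment)

Parametrize and solve: t = 7/2, s = 9. At least one of these is outside [0, 1], so the segments do not intersect.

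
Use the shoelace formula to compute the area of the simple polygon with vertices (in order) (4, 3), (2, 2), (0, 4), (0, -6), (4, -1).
Area = 25

Shoelace formula: Area = (1/2) |Σ_i (x_i · y_{i+1} − x_{i+1} · y_i)| (indices mod n). Compute each cross term:
  (4)(2) − (2)(3) = 2
  (2)(4) − (0)(2) = 8
  (0)(-6) − (0)(4) = 0
  (0)(-1) − (4)(-6) = 24
  (4)(3) − (4)(-1) = 16
Sum = 50, so (signed) Area = 50/2 = 25, |Area| = 25.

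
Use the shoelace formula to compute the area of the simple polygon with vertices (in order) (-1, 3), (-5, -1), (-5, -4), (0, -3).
Area = 43/2

Shoelace formula: Area = (1/2) |Σ_i (x_i · y_{i+1} − x_{i+1} · y_i)| (indices mod n). Compute each cross term:
  (-1)(-1) − (-5)(3) = 16
  (-5)(-4) − (-5)(-1) = 15
  (-5)(-3) − (0)(-4) = 15
  (0)(3) − (-1)(-3) = -3
Sum = 43, so (signed) Area = 43/2 = 43/2, |Area| = 43/2.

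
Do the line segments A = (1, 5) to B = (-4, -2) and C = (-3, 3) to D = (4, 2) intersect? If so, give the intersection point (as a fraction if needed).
Yes; intersection at (-2/3, 8/3) (t = 1/3 on AB, s = 1/3 on CD)

Parametrize AB as A + t(B − A) = (1 + -5 t, 5 + -7 t) and CD as C + s(D − C) = (-3 + 7 s, 3 + -1 s). Solve the linear system for (t, s). Determinant = -54 ≠ 0, so a unique intersection of the containing lines exists. Solution: t = 1/3, s = 1/3 — both in [0, 1], so the segments cross. Intersection point: (-2/3, 8/3).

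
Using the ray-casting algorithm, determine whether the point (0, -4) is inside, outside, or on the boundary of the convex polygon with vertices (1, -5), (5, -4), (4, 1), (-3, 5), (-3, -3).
The point (0, -4) lies strictly inside the polygon

Cast a horizontal ray to the right from the query point and count how many polygon edges it crosses (each edge strictly once or zero times, handled with the usual half-open convention). 
Parity of crossings → odd ⇒ inside.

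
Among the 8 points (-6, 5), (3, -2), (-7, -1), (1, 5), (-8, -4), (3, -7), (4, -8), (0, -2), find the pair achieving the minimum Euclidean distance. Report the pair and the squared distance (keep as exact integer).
Pair = ((3, -7), (4, -8)); squared distance = 2

Compute all C(8, 2) = 28 pairwise squared distances (x_i − x_j)² + (y_i − y_j)². The minimum is 2, attained by the pair ((3, -7), (4, -8)).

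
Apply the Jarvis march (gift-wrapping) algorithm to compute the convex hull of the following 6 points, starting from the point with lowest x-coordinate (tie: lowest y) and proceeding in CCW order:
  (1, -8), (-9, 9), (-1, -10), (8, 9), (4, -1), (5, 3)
Hull (CCW) = [(-9, 9), (-1, -10), (1, -8), (4, -1), (8, 9)]

Jarvis march: at each step, from the current hull vertex p, select the next vertex q as the point such that every other point lies strictly to the left of (or on) the directed line p → q. (Equivalently: for every other point r, the cross product (q − p) × (r − p) ≥ 0.)
Starting point (lowest x, tie lowest y): (-9, 9). Wrap until returning to start. Resulting hull: (-9, 9), (-1, -10), (1, -8), (4, -1), (8, 9).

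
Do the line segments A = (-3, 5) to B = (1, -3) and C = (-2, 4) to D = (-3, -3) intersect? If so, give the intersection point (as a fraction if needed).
Yes; intersection at (-19/9, 29/9) (t = 2/9 on AB, s = 1/9 on CD)

Parametrize AB as A + t(B − A) = (-3 + 4 t, 5 + -8 t) and CD as C + s(D − C) = (-2 + -1 s, 4 + -7 s). Solve the linear system for (t, s). Determinant = 36 ≠ 0, so a unique intersection of the containing lines exists. Solution: t = 2/9, s = 1/9 — both in [0, 1], so the segments cross. Intersection point: (-19/9, 29/9).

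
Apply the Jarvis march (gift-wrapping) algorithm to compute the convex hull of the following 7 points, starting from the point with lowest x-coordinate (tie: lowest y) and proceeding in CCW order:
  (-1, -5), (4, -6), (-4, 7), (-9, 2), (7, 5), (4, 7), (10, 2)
Hull (CCW) = [(-9, 2), (-1, -5), (4, -6), (10, 2), (7, 5), (4, 7), (-4, 7)]

Jarvis march: at each step, from the current hull vertex p, select the next vertex q as the point such that every other point lies strictly to the left of (or on) the directed line p → q. (Equivalently: for every other point r, the cross product (q − p) × (r − p) ≥ 0.)
Starting point (lowest x, tie lowest y): (-9, 2). Wrap until returning to start. Resulting hull: (-9, 2), (-1, -5), (4, -6), (10, 2), (7, 5), (4, 7), (-4, 7).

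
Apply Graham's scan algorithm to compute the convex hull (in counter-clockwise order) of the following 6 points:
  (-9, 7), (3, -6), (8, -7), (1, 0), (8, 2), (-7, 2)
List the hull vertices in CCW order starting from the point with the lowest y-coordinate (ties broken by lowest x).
Hull (CCW) = [(8, -7), (8, 2), (-9, 7), (-7, 2), (3, -6)]

Graham scan procedure:
  1. Find the pivot p₀ = point with lowest y (tie → lowest x): (8, -7).
  2. Sort the remaining points by polar angle around p₀.
  3. Walk through sorted points, maintaining a stack; pop the top while the last three entries make a non-left turn (cross product ≤ 0).
  4. Final stack is the convex hull in CCW order: (8, -7), (8, 2), (-9, 7), (-7, 2), (3, -6).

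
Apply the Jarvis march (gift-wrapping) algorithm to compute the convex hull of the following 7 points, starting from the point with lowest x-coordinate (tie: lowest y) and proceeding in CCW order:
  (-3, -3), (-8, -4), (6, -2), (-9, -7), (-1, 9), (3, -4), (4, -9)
Hull (CCW) = [(-9, -7), (4, -9), (6, -2), (-1, 9), (-8, -4)]

Jarvis march: at each step, from the current hull vertex p, select the next vertex q as the point such that every other point lies strictly to the left of (or on) the directed line p → q. (Equivalently: for every other point r, the cross product (q − p) × (r − p) ≥ 0.)
Starting point (lowest x, tie lowest y): (-9, -7). Wrap until returning to start. Resulting hull: (-9, -7), (4, -9), (6, -2), (-1, 9), (-8, -4).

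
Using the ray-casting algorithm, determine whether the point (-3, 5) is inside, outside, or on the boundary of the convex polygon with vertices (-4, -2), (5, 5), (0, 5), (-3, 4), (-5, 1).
The point (-3, 5) lies strictly outside the polygon

Cast a horizontal ray to the right from the query point and count how many polygon edges it crosses (each edge strictly once or zero times, handled with the usual half-open convention). 
Parity of crossings → even ⇒ outside.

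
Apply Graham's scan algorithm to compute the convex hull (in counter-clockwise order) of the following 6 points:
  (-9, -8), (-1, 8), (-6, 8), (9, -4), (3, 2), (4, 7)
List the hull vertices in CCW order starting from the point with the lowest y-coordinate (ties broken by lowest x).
Hull (CCW) = [(-9, -8), (9, -4), (4, 7), (-1, 8), (-6, 8)]

Graham scan procedure:
  1. Find the pivot p₀ = point with lowest y (tie → lowest x): (-9, -8).
  2. Sort the remaining points by polar angle around p₀.
  3. Walk through sorted points, maintaining a stack; pop the top while the last three entries make a non-left turn (cross product ≤ 0).
  4. Final stack is the convex hull in CCW order: (-9, -8), (9, -4), (4, 7), (-1, 8), (-6, 8).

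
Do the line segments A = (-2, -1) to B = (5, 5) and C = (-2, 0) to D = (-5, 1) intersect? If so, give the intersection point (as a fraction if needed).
No (intersection of containing lines falls outside at least one segment)

Parametrize and solve: t = 3/25, s = -7/25. At least one of these is outside [0, 1], so the segments do not intersect.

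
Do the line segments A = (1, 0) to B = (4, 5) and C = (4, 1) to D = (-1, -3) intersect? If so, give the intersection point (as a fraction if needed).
No (intersection of containing lines falls outside at least one segment)

Parametrize and solve: t = -7/13, s = 12/13. At least one of these is outside [0, 1], so the segments do not intersect.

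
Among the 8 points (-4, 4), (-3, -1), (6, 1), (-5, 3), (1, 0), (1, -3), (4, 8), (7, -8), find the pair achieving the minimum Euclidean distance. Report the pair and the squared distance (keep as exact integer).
Pair = ((-4, 4), (-5, 3)); squared distance = 2

Compute all C(8, 2) = 28 pairwise squared distances (x_i − x_j)² + (y_i − y_j)². The minimum is 2, attained by the pair ((-4, 4), (-5, 3)).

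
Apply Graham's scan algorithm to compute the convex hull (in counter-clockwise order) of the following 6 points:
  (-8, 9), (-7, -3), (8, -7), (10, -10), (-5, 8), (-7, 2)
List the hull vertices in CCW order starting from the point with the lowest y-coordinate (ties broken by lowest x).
Hull (CCW) = [(10, -10), (8, -7), (-5, 8), (-8, 9), (-7, -3)]

Graham scan procedure:
  1. Find the pivot p₀ = point with lowest y (tie → lowest x): (10, -10).
  2. Sort the remaining points by polar angle around p₀.
  3. Walk through sorted points, maintaining a stack; pop the top while the last three entries make a non-left turn (cross product ≤ 0).
  4. Final stack is the convex hull in CCW order: (10, -10), (8, -7), (-5, 8), (-8, 9), (-7, -3).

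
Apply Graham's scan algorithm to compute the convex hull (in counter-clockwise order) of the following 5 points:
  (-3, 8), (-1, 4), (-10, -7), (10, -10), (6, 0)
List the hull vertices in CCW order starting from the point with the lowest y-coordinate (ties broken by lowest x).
Hull (CCW) = [(10, -10), (6, 0), (-3, 8), (-10, -7)]

Graham scan procedure:
  1. Find the pivot p₀ = point with lowest y (tie → lowest x): (10, -10).
  2. Sort the remaining points by polar angle around p₀.
  3. Walk through sorted points, maintaining a stack; pop the top while the last three entries make a non-left turn (cross product ≤ 0).
  4. Final stack is the convex hull in CCW order: (10, -10), (6, 0), (-3, 8), (-10, -7).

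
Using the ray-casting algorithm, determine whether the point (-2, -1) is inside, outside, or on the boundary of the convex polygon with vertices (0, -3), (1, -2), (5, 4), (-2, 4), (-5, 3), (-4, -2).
The point (-2, -1) lies strictly inside the polygon

Cast a horizontal ray to the right from the query point and count how many polygon edges it crosses (each edge strictly once or zero times, handled with the usual half-open convention). 
Parity of crossings → odd ⇒ inside.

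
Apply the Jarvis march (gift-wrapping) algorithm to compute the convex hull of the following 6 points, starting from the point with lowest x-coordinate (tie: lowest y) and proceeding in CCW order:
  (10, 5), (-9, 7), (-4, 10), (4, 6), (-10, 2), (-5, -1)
Hull (CCW) = [(-10, 2), (-5, -1), (10, 5), (-4, 10), (-9, 7)]

Jarvis march: at each step, from the current hull vertex p, select the next vertex q as the point such that every other point lies strictly to the left of (or on) the directed line p → q. (Equivalently: for every other point r, the cross product (q − p) × (r − p) ≥ 0.)
Starting point (lowest x, tie lowest y): (-10, 2). Wrap until returning to start. Resulting hull: (-10, 2), (-5, -1), (10, 5), (-4, 10), (-9, 7).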